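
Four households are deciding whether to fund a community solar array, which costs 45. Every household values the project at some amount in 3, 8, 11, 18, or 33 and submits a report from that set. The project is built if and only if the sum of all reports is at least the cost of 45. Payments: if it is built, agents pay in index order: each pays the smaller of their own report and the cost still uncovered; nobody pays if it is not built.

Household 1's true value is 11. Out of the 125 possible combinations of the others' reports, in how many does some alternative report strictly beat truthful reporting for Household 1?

Others report (3, 3, 33): truth gives 0; report 8 gives 3 > 0. Violating.
Others report (3, 8, 33): truth gives 0; report 3 gives 8 > 0. Violating.
Others report (3, 11, 33): truth gives 0; report 3 gives 8 > 0. Violating.
Others report (3, 18, 18): truth gives 0; report 8 gives 3 > 0. Violating.
Others report (3, 3, 3): truth gives 0; no alternative beats it.
Others report (3, 3, 8): truth gives 0; no alternative beats it.
(Checking all 125 profiles: 80 have a profitable deviation, 45 do not.)

80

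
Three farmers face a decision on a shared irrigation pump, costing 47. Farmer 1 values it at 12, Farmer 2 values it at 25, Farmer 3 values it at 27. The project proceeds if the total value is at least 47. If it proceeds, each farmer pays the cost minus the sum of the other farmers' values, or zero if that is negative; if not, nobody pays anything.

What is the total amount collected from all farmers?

Total value 64 ≥ cost 47, so it is built.
Farmer 1: others sum to 52; max(0, 47 - 52) = 0.
Farmer 2: others sum to 39; max(0, 47 - 39) = 8.
Farmer 3: others sum to 37; max(0, 47 - 37) = 10.
Total collected = 0 + 8 + 10 = 18.

18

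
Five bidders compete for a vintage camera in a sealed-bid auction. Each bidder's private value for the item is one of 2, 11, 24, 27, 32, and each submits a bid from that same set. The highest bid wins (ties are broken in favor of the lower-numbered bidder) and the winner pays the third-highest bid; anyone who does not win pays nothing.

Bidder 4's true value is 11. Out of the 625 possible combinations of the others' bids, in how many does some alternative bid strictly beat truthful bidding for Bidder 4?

Others bid (2, 2, 2, 24): truth gives 0; bid 24 gives 9 > 0. Violating.
Others bid (2, 2, 2, 27): truth gives 0; bid 27 gives 9 > 0. Violating.
Others bid (2, 2, 2, 32): truth gives 0; bid 32 gives 9 > 0. Violating.
Others bid (2, 2, 11, 2): truth gives 0; bid 24 gives 9 > 0. Violating.
Others bid (2, 2, 2, 2): truth gives 9; no alternative beats it.
Others bid (2, 2, 2, 11): truth gives 9; no alternative beats it.
(Checking all 625 profiles: 12 have a profitable deviation, 613 do not.)

12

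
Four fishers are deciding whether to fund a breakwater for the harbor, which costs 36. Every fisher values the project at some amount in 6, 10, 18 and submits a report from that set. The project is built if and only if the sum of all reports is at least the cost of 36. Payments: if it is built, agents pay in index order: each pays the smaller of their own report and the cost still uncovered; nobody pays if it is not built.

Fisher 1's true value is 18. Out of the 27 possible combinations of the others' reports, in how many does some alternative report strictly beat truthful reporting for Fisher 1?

23

Others report (6, 6, 18): truth gives 0; report 6 gives 12 > 0. Violating.
Others report (6, 10, 10): truth gives 0; report 10 gives 8 > 0. Violating.
Others report (6, 10, 18): truth gives 0; report 6 gives 12 > 0. Violating.
Others report (6, 18, 6): truth gives 0; report 6 gives 12 > 0. Violating.
Others report (6, 6, 6): truth gives 0; no alternative beats it.
Others report (6, 6, 10): truth gives 0; no alternative beats it.
(Checking all 27 profiles: 23 have a profitable deviation, 4 do not.)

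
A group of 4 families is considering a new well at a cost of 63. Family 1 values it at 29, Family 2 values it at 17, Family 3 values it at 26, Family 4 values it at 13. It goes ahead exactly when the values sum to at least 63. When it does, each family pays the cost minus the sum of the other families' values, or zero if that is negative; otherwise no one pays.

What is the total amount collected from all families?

11

Total value 85 ≥ cost 63, so it is built.
Family 1: others sum to 56; max(0, 63 - 56) = 7.
Family 2: others sum to 68; max(0, 63 - 68) = 0.
Family 3: others sum to 59; max(0, 63 - 59) = 4.
Family 4: others sum to 72; max(0, 63 - 72) = 0.
Total collected = 7 + 0 + 4 + 0 = 11.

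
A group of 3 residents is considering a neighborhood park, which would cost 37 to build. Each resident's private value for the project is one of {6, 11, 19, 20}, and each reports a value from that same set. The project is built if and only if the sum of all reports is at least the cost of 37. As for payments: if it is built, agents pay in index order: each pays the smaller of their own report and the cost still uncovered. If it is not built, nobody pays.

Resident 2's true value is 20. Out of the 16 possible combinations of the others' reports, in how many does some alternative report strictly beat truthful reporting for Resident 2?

12

Others report (6, 19): truth gives 0; report 19 gives 1 > 0. Violating.
Others report (6, 20): truth gives 0; report 11 gives 9 > 0. Violating.
Others report (11, 11): truth gives 0; report 19 gives 1 > 0. Violating.
Others report (11, 19): truth gives 0; report 11 gives 9 > 0. Violating.
Others report (6, 6): truth gives 0; no alternative beats it.
Others report (6, 11): truth gives 0; no alternative beats it.
(Checking all 16 profiles: 12 have a profitable deviation, 4 do not.)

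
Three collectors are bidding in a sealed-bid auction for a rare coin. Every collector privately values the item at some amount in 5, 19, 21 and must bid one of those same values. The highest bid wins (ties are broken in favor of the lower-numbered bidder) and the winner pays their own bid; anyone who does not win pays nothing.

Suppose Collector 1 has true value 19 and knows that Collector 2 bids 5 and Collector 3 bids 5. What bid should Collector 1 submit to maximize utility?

Bid 5: wins, pays 5, utility 19 - 5 = 14.
Bid 19: wins, pays 19, utility 19 - 19 = 0.
Bid 21: wins, pays 21, utility 19 - 21 = -2.
The best choice is 5 with utility 14.

5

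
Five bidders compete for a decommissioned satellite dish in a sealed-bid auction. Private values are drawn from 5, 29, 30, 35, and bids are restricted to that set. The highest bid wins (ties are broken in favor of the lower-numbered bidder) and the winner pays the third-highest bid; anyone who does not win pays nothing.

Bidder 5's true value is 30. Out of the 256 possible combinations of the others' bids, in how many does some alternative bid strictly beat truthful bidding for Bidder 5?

32

Others bid (5, 5, 5, 30): truth gives 0; bid 35 gives 25 > 0. Violating.
Others bid (5, 5, 29, 30): truth gives 0; bid 35 gives 1 > 0. Violating.
Others bid (5, 5, 30, 5): truth gives 0; bid 35 gives 25 > 0. Violating.
Others bid (5, 5, 30, 29): truth gives 0; bid 35 gives 1 > 0. Violating.
Others bid (5, 5, 5, 5): truth gives 25; no alternative beats it.
Others bid (5, 5, 5, 29): truth gives 25; no alternative beats it.
(Checking all 256 profiles: 32 have a profitable deviation, 224 do not.)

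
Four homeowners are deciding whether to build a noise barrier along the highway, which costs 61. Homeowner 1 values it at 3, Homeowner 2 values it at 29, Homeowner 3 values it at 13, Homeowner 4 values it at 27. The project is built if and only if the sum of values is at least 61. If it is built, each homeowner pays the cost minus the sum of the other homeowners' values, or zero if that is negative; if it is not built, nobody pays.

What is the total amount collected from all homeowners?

Total value 72 ≥ cost 61, so it is built.
Homeowner 1: others sum to 69; max(0, 61 - 69) = 0.
Homeowner 2: others sum to 43; max(0, 61 - 43) = 18.
Homeowner 3: others sum to 59; max(0, 61 - 59) = 2.
Homeowner 4: others sum to 45; max(0, 61 - 45) = 16.
Total collected = 0 + 18 + 2 + 16 = 36.

36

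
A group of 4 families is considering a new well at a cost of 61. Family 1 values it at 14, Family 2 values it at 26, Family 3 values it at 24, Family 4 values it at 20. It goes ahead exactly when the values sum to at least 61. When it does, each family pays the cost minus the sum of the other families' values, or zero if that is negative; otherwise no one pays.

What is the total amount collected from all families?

4

Total value 84 ≥ cost 61, so it is built.
Family 1: others sum to 70; max(0, 61 - 70) = 0.
Family 2: others sum to 58; max(0, 61 - 58) = 3.
Family 3: others sum to 60; max(0, 61 - 60) = 1.
Family 4: others sum to 64; max(0, 61 - 64) = 0.
Total collected = 0 + 3 + 1 + 0 = 4.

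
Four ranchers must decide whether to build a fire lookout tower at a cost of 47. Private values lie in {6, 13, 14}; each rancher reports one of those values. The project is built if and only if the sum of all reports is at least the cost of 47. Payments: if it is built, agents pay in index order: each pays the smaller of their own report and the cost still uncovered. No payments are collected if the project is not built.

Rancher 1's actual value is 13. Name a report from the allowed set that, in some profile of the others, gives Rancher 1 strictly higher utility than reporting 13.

Suppose Rancher 2 reports 13, Rancher 3 reports 14 and Rancher 4 reports 14.
Report 13: project built, pays 13, utility 13 - 13 = 0.
Report 6: project built, pays 6, utility 13 - 6 = 7.
So reporting 6 beats truth here (7 > 0).

6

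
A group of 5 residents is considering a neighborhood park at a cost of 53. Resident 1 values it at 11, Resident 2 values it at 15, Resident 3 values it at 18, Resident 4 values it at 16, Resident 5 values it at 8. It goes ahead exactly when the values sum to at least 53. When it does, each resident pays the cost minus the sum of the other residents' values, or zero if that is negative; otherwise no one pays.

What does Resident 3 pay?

3

Total value 68 ≥ cost 53, so the project is built.
The other residents' values sum to 50.
Cost minus that sum is 53 - 50 = 3.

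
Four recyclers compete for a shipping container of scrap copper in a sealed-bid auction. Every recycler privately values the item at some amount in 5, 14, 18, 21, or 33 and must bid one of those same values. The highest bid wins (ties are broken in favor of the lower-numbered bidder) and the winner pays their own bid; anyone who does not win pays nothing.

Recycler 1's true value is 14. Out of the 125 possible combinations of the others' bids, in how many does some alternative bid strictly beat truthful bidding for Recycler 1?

Others bid (5, 5, 5): truth gives 0; bid 5 gives 9 > 0. Violating.
Others bid (5, 5, 14): truth gives 0; no alternative beats it.
Others bid (5, 5, 18): truth gives 0; no alternative beats it.
(Checking all 125 profiles: 1 has a profitable deviation, 124 do not.)

1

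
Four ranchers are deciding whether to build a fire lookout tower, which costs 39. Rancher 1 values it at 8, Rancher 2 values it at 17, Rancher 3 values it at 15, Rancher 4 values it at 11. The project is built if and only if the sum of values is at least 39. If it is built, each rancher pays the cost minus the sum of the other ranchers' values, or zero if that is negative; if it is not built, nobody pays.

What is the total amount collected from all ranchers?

Total value 51 ≥ cost 39, so it is built.
Rancher 1: others sum to 43; max(0, 39 - 43) = 0.
Rancher 2: others sum to 34; max(0, 39 - 34) = 5.
Rancher 3: others sum to 36; max(0, 39 - 36) = 3.
Rancher 4: others sum to 40; max(0, 39 - 40) = 0.
Total collected = 0 + 5 + 3 + 0 = 8.

8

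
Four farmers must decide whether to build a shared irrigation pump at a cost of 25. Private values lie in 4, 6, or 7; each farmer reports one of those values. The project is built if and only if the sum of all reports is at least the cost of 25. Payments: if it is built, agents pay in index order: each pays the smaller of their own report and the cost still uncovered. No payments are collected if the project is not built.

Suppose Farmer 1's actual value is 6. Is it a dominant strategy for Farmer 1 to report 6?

Consider the case where Farmer 2 reports 7, Farmer 3 reports 7 and Farmer 4 reports 7.
Truthful report 6: project built, pays 6, utility 6 - 6 = 0.
Report 4 instead: project built, pays 4, utility 6 - 4 = 2.
Since 2 > 0, reporting 4 is strictly better here, so truthful reporting is not dominant.

No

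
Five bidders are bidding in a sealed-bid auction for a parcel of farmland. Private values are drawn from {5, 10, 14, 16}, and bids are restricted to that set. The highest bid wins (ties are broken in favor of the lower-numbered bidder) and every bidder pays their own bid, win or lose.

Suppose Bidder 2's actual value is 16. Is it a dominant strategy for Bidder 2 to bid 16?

No

Consider the case where Bidder 1 bids 5, Bidder 3 bids 5, Bidder 4 bids 5 and Bidder 5 bids 5.
Truthful bid 16: wins, pays 16, utility 16 - 16 = 0.
Bid 10 instead: wins, pays 10, utility 16 - 10 = 6.
Since 6 > 0, bidding 10 is strictly better here, so truthful bidding is not dominant.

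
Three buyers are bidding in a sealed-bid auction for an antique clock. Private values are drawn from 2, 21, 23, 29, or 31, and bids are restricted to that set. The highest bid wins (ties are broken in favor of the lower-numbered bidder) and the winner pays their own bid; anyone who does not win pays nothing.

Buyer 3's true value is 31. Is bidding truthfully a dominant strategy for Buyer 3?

No

Consider the case where Buyer 1 bids 2 and Buyer 2 bids 2.
Truthful bid 31: wins, pays 31, utility 31 - 31 = 0.
Bid 21 instead: wins, pays 21, utility 31 - 21 = 10.
Since 10 > 0, bidding 21 is strictly better here, so truthful bidding is not dominant.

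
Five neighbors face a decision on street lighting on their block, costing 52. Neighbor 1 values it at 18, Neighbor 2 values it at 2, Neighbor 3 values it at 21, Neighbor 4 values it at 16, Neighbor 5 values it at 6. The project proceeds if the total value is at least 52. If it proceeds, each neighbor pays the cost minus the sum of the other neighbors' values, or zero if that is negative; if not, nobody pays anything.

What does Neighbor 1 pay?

7

Total value 63 ≥ cost 52, so the project is built.
The other neighbors' values sum to 45.
Cost minus that sum is 52 - 45 = 7.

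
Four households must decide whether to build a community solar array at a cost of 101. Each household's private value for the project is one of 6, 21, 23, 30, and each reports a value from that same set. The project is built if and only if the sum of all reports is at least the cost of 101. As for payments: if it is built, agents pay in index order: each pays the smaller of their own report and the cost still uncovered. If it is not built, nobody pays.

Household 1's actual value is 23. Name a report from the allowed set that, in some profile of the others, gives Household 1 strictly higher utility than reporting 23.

Suppose Household 2 reports 21, Household 3 reports 30 and Household 4 reports 30.
Report 23: project built, pays 23, utility 23 - 23 = 0.
Report 21: project built, pays 21, utility 23 - 21 = 2.
So reporting 21 beats truth here (2 > 0).

21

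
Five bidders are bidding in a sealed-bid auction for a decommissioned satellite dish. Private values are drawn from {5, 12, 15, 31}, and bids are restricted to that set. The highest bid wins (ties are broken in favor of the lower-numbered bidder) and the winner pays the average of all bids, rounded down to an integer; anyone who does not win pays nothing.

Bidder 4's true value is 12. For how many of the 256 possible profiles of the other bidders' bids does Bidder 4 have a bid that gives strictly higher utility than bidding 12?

20

Others bid (5, 5, 5, 15): truth gives 0; bid 15 gives 3 > 0. Violating.
Others bid (5, 5, 12, 5): truth gives 0; bid 15 gives 4 > 0. Violating.
Others bid (5, 5, 12, 12): truth gives 0; bid 15 gives 3 > 0. Violating.
Others bid (5, 5, 12, 15): truth gives 0; bid 15 gives 2 > 0. Violating.
Others bid (5, 5, 5, 5): truth gives 6; no alternative beats it.
Others bid (5, 5, 5, 12): truth gives 5; no alternative beats it.
(Checking all 256 profiles: 20 have a profitable deviation, 236 do not.)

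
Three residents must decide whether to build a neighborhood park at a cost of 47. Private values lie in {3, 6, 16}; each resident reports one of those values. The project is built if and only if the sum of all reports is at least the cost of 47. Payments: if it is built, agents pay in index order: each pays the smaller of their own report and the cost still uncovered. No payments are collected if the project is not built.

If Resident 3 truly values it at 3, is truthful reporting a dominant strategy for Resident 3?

Check each profile of the others' reports and compare truth against every alternative report.
Others report (3, 3): truth gives 0, best alternative gives 0.
Others report (3, 6): truth gives 0, best alternative gives 0.
Others report (3, 16): truth gives 0, best alternative gives 0.
Others report (6, 3): truth gives 0, best alternative gives 0.
Others report (6, 6): truth gives 0, best alternative gives 0.
Others report (6, 16): truth gives 0, best alternative gives 0.
(Remaining 3 profiles checked similarly; truth is weakly best in each.)
In every case the truthful report is at least as good as any alternative, so it is a dominant strategy.

Yes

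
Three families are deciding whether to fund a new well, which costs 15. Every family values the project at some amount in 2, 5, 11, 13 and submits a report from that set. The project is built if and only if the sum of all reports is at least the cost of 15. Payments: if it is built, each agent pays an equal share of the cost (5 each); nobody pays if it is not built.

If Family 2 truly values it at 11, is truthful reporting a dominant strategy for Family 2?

Yes

Check each profile of the others' reports and compare truth against every alternative report.
Others report (2, 2): truth gives 6, best alternative gives 6.
Others report (2, 5): truth gives 6, best alternative gives 6.
Others report (2, 11): truth gives 6, best alternative gives 6.
Others report (2, 13): truth gives 6, best alternative gives 6.
Others report (5, 2): truth gives 6, best alternative gives 6.
Others report (5, 5): truth gives 6, best alternative gives 6.
(Remaining 10 profiles checked similarly; truth is weakly best in each.)
In every case the truthful report is at least as good as any alternative, so it is a dominant strategy.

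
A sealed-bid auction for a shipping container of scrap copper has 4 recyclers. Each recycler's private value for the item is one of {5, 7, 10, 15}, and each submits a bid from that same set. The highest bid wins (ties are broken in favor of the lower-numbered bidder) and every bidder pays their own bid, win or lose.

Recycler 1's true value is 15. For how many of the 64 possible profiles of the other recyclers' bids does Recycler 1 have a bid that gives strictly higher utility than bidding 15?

27

Others bid (5, 5, 5): truth gives 0; bid 5 gives 10 > 0. Violating.
Others bid (5, 5, 7): truth gives 0; bid 7 gives 8 > 0. Violating.
Others bid (5, 5, 10): truth gives 0; bid 10 gives 5 > 0. Violating.
Others bid (5, 7, 5): truth gives 0; bid 7 gives 8 > 0. Violating.
Others bid (5, 5, 15): truth gives 0; no alternative beats it.
Others bid (5, 7, 15): truth gives 0; no alternative beats it.
(Checking all 64 profiles: 27 have a profitable deviation, 37 do not.)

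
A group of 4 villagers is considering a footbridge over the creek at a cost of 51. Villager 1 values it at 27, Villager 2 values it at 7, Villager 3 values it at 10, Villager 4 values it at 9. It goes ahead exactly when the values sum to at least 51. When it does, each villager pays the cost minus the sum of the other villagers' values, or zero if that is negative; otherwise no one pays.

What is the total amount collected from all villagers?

45

Total value 53 ≥ cost 51, so it is built.
Villager 1: others sum to 26; max(0, 51 - 26) = 25.
Villager 2: others sum to 46; max(0, 51 - 46) = 5.
Villager 3: others sum to 43; max(0, 51 - 43) = 8.
Villager 4: others sum to 44; max(0, 51 - 44) = 7.
Total collected = 25 + 5 + 8 + 7 = 45.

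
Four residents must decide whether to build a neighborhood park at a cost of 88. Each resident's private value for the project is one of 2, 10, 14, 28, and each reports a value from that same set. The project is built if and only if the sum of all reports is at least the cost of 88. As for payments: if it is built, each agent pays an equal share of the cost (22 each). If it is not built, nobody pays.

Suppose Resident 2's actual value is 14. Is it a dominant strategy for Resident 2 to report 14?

Consider the case where Resident 1 reports 28, Resident 3 reports 28 and Resident 4 reports 28.
Truthful report 14: project built, pays 22, utility 14 - 22 = -8.
Report 2 instead: project not built, utility 0.
Since 0 > -8, reporting 2 is strictly better here, so truthful reporting is not dominant.

No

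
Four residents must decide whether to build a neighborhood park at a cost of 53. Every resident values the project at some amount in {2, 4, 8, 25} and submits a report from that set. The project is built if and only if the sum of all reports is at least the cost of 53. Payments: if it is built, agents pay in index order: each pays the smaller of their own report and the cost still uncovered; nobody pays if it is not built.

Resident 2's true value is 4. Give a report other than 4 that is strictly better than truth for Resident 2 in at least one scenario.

Suppose Resident 1 reports 2, Resident 3 reports 25 and Resident 4 reports 25.
Report 4: project built, pays 4, utility 4 - 4 = 0.
Report 2: project built, pays 2, utility 4 - 2 = 2.
So reporting 2 beats truth here (2 > 0).

2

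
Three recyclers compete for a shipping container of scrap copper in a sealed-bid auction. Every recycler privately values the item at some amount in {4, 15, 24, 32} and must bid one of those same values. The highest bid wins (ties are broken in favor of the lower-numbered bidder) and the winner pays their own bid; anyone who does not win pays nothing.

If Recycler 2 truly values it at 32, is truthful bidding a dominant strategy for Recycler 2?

Consider the case where Recycler 1 bids 4 and Recycler 3 bids 4.
Truthful bid 32: wins, pays 32, utility 32 - 32 = 0.
Bid 15 instead: wins, pays 15, utility 32 - 15 = 17.
Since 17 > 0, bidding 15 is strictly better here, so truthful bidding is not dominant.

No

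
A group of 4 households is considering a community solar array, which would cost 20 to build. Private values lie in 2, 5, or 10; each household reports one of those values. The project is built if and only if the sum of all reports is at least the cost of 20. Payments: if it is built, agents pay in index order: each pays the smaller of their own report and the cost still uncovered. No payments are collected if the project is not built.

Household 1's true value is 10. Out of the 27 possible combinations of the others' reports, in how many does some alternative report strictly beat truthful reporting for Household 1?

17

Others report (2, 5, 10): truth gives 0; report 5 gives 5 > 0. Violating.
Others report (2, 10, 5): truth gives 0; report 5 gives 5 > 0. Violating.
Others report (2, 10, 10): truth gives 0; report 2 gives 8 > 0. Violating.
Others report (5, 2, 10): truth gives 0; report 5 gives 5 > 0. Violating.
Others report (2, 2, 2): truth gives 0; no alternative beats it.
Others report (2, 2, 5): truth gives 0; no alternative beats it.
(Checking all 27 profiles: 17 have a profitable deviation, 10 do not.)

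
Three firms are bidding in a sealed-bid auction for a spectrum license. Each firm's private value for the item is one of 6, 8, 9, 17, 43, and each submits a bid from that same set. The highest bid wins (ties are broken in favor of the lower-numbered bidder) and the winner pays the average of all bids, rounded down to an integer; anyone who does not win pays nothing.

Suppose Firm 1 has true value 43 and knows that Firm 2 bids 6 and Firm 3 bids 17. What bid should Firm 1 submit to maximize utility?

Bid 6: loses, pays 0, utility 0.
Bid 8: loses, pays 0, utility 0.
Bid 9: loses, pays 0, utility 0.
Bid 17: wins, pays 13, utility 43 - 13 = 30.
Bid 43: wins, pays 22, utility 43 - 22 = 21.
The best choice is 17 with utility 30.

17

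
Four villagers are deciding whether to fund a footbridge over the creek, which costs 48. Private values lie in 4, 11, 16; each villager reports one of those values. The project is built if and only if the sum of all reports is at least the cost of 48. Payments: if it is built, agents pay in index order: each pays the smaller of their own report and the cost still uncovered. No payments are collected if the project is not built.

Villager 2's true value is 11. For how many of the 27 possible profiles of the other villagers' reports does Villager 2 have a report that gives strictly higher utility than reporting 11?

Others report (16, 16, 16): truth gives 0; report 4 gives 7 > 0. Violating.
Others report (4, 4, 4): truth gives 0; no alternative beats it.
Others report (4, 4, 11): truth gives 0; no alternative beats it.
(Checking all 27 profiles: 1 has a profitable deviation, 26 do not.)

1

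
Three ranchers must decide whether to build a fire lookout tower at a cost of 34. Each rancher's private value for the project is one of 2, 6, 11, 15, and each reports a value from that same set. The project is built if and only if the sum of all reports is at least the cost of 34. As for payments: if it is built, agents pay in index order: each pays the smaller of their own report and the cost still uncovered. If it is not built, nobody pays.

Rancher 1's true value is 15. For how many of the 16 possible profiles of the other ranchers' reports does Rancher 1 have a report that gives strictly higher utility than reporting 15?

3

Others report (11, 15): truth gives 0; report 11 gives 4 > 0. Violating.
Others report (15, 11): truth gives 0; report 11 gives 4 > 0. Violating.
Others report (15, 15): truth gives 0; report 6 gives 9 > 0. Violating.
Others report (2, 2): truth gives 0; no alternative beats it.
Others report (2, 6): truth gives 0; no alternative beats it.
(Checking all 16 profiles: 3 have a profitable deviation, 13 do not.)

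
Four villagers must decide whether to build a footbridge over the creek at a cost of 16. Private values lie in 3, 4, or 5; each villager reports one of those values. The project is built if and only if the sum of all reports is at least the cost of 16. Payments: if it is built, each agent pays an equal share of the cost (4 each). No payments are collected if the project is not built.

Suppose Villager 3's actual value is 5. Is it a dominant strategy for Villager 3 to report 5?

Yes

Check each profile of the others' reports and compare truth against every alternative report.
Others report (3, 3, 5): truth gives 1, best alternative gives 0.
Others report (3, 4, 4): truth gives 1, best alternative gives 0.
Others report (3, 5, 3): truth gives 1, best alternative gives 0.
Others report (4, 3, 4): truth gives 1, best alternative gives 0.
Others report (4, 4, 3): truth gives 1, best alternative gives 0.
Others report (5, 3, 3): truth gives 1, best alternative gives 0.
(Remaining 21 profiles checked similarly; truth is weakly best in each.)
In every case the truthful report is at least as good as any alternative, so it is a dominant strategy.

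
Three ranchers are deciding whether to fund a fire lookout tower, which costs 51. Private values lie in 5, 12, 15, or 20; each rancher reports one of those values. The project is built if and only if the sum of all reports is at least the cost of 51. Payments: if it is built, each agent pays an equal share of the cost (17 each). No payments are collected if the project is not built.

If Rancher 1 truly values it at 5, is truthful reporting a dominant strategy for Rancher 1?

Yes

Check each profile of the others' reports and compare truth against every alternative report.
Others report (20, 20): truth gives 0, best alternative gives -12.
Others report (5, 5): truth gives 0, best alternative gives 0.
Others report (5, 12): truth gives 0, best alternative gives 0.
Others report (5, 15): truth gives 0, best alternative gives 0.
Others report (5, 20): truth gives 0, best alternative gives 0.
Others report (12, 5): truth gives 0, best alternative gives 0.
(Remaining 10 profiles checked similarly; truth is weakly best in each.)
In every case the truthful report is at least as good as any alternative, so it is a dominant strategy.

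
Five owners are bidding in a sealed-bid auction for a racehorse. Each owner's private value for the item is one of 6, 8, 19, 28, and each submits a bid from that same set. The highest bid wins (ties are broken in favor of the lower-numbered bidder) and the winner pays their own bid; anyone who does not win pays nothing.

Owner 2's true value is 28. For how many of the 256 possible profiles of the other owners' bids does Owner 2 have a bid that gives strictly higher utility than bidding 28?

Others bid (6, 6, 6, 6): truth gives 0; bid 8 gives 20 > 0. Violating.
Others bid (6, 6, 6, 8): truth gives 0; bid 8 gives 20 > 0. Violating.
Others bid (6, 6, 6, 19): truth gives 0; bid 19 gives 9 > 0. Violating.
Others bid (6, 6, 8, 6): truth gives 0; bid 8 gives 20 > 0. Violating.
Others bid (6, 6, 6, 28): truth gives 0; no alternative beats it.
Others bid (6, 6, 8, 28): truth gives 0; no alternative beats it.
(Checking all 256 profiles: 54 have a profitable deviation, 202 do not.)

54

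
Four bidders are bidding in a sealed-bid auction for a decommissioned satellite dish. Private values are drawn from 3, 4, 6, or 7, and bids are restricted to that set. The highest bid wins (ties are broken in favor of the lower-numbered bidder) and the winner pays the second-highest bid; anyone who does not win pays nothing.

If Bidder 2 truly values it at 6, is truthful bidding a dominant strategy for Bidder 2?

Check each profile of the others' bids and compare truth against every alternative bid.
Others bid (3, 3, 3): truth gives 3, best alternative gives 3.
Others bid (3, 3, 4): truth gives 2, best alternative gives 2.
Others bid (3, 4, 3): truth gives 2, best alternative gives 2.
Others bid (3, 4, 4): truth gives 2, best alternative gives 2.
Others bid (4, 3, 3): truth gives 2, best alternative gives 2.
Others bid (4, 3, 4): truth gives 2, best alternative gives 2.
(Remaining 58 profiles checked similarly; truth is weakly best in each.)
In every case the truthful bid is at least as good as any alternative, so it is a dominant strategy.

Yes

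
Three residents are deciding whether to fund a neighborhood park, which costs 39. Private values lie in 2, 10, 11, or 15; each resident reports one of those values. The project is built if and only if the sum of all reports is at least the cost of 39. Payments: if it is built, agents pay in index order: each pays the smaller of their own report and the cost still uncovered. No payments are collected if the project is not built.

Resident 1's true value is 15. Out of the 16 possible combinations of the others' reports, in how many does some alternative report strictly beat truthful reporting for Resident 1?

Others report (15, 15): truth gives 0; report 10 gives 5 > 0. Violating.
Others report (2, 2): truth gives 0; no alternative beats it.
Others report (2, 10): truth gives 0; no alternative beats it.
(Checking all 16 profiles: 1 has a profitable deviation, 15 do not.)

1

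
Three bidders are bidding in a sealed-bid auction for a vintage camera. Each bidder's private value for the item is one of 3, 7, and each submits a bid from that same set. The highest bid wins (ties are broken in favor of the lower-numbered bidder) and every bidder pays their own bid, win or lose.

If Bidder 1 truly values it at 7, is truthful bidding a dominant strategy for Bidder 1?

Consider the case where Bidder 2 bids 3 and Bidder 3 bids 3.
Truthful bid 7: wins, pays 7, utility 7 - 7 = 0.
Bid 3 instead: wins, pays 3, utility 7 - 3 = 4.
Since 4 > 0, bidding 3 is strictly better here, so truthful bidding is not dominant.

No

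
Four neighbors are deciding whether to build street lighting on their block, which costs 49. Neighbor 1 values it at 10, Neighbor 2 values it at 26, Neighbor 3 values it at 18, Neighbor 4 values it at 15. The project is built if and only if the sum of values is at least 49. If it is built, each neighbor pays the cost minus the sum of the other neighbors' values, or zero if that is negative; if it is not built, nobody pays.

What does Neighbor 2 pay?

Total value 69 ≥ cost 49, so the project is built.
The other neighbors' values sum to 43.
Cost minus that sum is 49 - 43 = 6.

6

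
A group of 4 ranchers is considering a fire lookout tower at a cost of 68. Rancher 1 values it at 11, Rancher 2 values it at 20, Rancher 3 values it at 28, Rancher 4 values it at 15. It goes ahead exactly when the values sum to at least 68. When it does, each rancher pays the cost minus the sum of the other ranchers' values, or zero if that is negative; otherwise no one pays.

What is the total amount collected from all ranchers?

50

Total value 74 ≥ cost 68, so it is built.
Rancher 1: others sum to 63; max(0, 68 - 63) = 5.
Rancher 2: others sum to 54; max(0, 68 - 54) = 14.
Rancher 3: others sum to 46; max(0, 68 - 46) = 22.
Rancher 4: others sum to 59; max(0, 68 - 59) = 9.
Total collected = 5 + 14 + 22 + 9 = 50.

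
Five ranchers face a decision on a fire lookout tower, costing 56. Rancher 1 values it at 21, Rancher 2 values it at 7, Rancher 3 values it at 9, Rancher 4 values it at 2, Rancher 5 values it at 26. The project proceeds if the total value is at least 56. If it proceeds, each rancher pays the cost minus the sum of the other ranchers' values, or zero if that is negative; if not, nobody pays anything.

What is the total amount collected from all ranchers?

Total value 65 ≥ cost 56, so it is built.
Rancher 1: others sum to 44; max(0, 56 - 44) = 12.
Rancher 2: others sum to 58; max(0, 56 - 58) = 0.
Rancher 3: others sum to 56; max(0, 56 - 56) = 0.
Rancher 4: others sum to 63; max(0, 56 - 63) = 0.
Rancher 5: others sum to 39; max(0, 56 - 39) = 17.
Total collected = 12 + 0 + 0 + 0 + 17 = 29.

29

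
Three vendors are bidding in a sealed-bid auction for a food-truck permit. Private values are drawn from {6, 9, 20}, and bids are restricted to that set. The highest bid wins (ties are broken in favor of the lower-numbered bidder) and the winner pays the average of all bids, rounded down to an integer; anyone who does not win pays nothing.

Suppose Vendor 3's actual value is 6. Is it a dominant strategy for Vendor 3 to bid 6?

Yes

Check each profile of the others' bids and compare truth against every alternative bid.
Others bid (6, 6): truth gives 0, best alternative gives -1.
Others bid (6, 9): truth gives 0, best alternative gives 0.
Others bid (6, 20): truth gives 0, best alternative gives 0.
Others bid (9, 6): truth gives 0, best alternative gives 0.
Others bid (9, 9): truth gives 0, best alternative gives 0.
Others bid (9, 20): truth gives 0, best alternative gives 0.
(Remaining 3 profiles checked similarly; truth is weakly best in each.)
In every case the truthful bid is at least as good as any alternative, so it is a dominant strategy.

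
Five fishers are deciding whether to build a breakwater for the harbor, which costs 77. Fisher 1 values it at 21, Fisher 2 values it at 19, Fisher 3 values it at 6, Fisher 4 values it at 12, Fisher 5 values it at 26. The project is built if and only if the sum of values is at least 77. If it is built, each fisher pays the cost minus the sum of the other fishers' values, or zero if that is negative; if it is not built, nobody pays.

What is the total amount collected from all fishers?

Total value 84 ≥ cost 77, so it is built.
Fisher 1: others sum to 63; max(0, 77 - 63) = 14.
Fisher 2: others sum to 65; max(0, 77 - 65) = 12.
Fisher 3: others sum to 78; max(0, 77 - 78) = 0.
Fisher 4: others sum to 72; max(0, 77 - 72) = 5.
Fisher 5: others sum to 58; max(0, 77 - 58) = 19.
Total collected = 14 + 12 + 0 + 5 + 19 = 50.

50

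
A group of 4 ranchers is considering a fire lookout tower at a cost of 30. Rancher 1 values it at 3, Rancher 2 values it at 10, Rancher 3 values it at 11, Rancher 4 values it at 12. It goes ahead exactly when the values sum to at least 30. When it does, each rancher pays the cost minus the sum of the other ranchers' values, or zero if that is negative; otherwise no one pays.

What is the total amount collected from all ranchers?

15

Total value 36 ≥ cost 30, so it is built.
Rancher 1: others sum to 33; max(0, 30 - 33) = 0.
Rancher 2: others sum to 26; max(0, 30 - 26) = 4.
Rancher 3: others sum to 25; max(0, 30 - 25) = 5.
Rancher 4: others sum to 24; max(0, 30 - 24) = 6.
Total collected = 0 + 4 + 5 + 6 = 15.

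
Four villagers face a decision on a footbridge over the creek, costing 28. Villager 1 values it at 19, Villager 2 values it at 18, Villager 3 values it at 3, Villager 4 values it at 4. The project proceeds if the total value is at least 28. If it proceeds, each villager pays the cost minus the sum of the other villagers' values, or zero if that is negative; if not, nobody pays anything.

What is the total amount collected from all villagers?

Total value 44 ≥ cost 28, so it is built.
Villager 1: others sum to 25; max(0, 28 - 25) = 3.
Villager 2: others sum to 26; max(0, 28 - 26) = 2.
Villager 3: others sum to 41; max(0, 28 - 41) = 0.
Villager 4: others sum to 40; max(0, 28 - 40) = 0.
Total collected = 3 + 2 + 0 + 0 = 5.

5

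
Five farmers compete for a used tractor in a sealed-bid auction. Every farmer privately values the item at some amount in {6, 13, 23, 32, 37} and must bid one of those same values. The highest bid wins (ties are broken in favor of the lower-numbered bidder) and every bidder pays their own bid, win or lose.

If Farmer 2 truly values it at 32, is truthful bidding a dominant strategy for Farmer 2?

Consider the case where Farmer 1 bids 6, Farmer 3 bids 6, Farmer 4 bids 6 and Farmer 5 bids 6.
Truthful bid 32: wins, pays 32, utility 32 - 32 = 0.
Bid 13 instead: wins, pays 13, utility 32 - 13 = 19.
Since 19 > 0, bidding 13 is strictly better here, so truthful bidding is not dominant.

No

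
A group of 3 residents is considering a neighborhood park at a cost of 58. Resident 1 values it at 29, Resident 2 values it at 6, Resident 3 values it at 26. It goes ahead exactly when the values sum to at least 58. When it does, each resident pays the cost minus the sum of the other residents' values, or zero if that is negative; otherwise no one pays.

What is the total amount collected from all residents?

Total value 61 ≥ cost 58, so it is built.
Resident 1: others sum to 32; max(0, 58 - 32) = 26.
Resident 2: others sum to 55; max(0, 58 - 55) = 3.
Resident 3: others sum to 35; max(0, 58 - 35) = 23.
Total collected = 26 + 3 + 23 = 52.

52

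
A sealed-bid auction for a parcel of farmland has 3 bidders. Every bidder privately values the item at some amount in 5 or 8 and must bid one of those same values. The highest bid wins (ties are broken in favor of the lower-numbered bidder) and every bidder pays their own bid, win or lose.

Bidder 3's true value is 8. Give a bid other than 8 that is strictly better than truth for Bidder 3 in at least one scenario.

Suppose Bidder 1 bids 5 and Bidder 2 bids 8.
Bid 8: loses but pays 8, utility -8.
Bid 5: loses but pays 5, utility -5.
So bidding 5 beats truth here (-5 > -8).

5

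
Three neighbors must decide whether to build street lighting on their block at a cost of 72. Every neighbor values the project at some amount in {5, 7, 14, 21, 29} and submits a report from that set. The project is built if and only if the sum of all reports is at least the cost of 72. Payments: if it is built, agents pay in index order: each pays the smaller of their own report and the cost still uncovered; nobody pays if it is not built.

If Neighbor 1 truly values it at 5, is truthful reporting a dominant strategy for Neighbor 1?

Yes

Check each profile of the others' reports and compare truth against every alternative report.
Others report (5, 5): truth gives 0, best alternative gives 0.
Others report (5, 7): truth gives 0, best alternative gives 0.
Others report (5, 14): truth gives 0, best alternative gives 0.
Others report (5, 21): truth gives 0, best alternative gives 0.
Others report (5, 29): truth gives 0, best alternative gives 0.
Others report (7, 5): truth gives 0, best alternative gives 0.
(Remaining 19 profiles checked similarly; truth is weakly best in each.)
In every case the truthful report is at least as good as any alternative, so it is a dominant strategy.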